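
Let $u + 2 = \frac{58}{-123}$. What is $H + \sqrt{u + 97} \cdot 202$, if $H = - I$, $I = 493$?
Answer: $-493 + \frac{202 \sqrt{1430121}}{123} \approx 1471.0$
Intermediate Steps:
$u = - \frac{304}{123}$ ($u = -2 + \frac{58}{-123} = -2 + 58 \left(- \frac{1}{123}\right) = -2 - \frac{58}{123} = - \frac{304}{123} \approx -2.4715$)
$H = -493$ ($H = \left(-1\right) 493 = -493$)
$H + \sqrt{u + 97} \cdot 202 = -493 + \sqrt{- \frac{304}{123} + 97} \cdot 202 = -493 + \sqrt{\frac{11627}{123}} \cdot 202 = -493 + \frac{\sqrt{1430121}}{123} \cdot 202 = -493 + \frac{202 \sqrt{1430121}}{123}$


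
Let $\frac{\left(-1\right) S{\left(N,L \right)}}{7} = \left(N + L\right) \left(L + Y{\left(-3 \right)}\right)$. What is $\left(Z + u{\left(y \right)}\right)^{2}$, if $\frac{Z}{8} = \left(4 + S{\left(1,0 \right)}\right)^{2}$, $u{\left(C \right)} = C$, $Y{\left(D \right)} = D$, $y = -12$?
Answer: $24880144$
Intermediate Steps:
$S{\left(N,L \right)} = - 7 \left(-3 + L\right) \left(L + N\right)$ ($S{\left(N,L \right)} = - 7 \left(N + L\right) \left(L - 3\right) = - 7 \left(L + N\right) \left(-3 + L\right) = - 7 \left(-3 + L\right) \left(L + N\right)$)
$Z = 5000$ ($Z = 8 \left(4 + \left(- 7 \cdot 0^{2} + 21 \cdot 0 + 21 \cdot 1 - 0 \cdot 1\right)\right)^{2} = 8 \left(4 + \left(\left(-7\right) 0 + 0 + 21 + 0\right)\right)^{2} = 8 \left(4 + \left(0 + 0 + 21 + 0\right)\right)^{2} = 8 \left(4 + 21\right)^{2} = 8 \cdot 25^{2} = 8 \cdot 625 = 5000$)
$\left(Z + u{\left(y \right)}\right)^{2} = \left(5000 - 12\right)^{2} = 4988^{2} = 24880144$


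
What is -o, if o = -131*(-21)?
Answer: -2751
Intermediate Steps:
o = 2751
-o = -1*2751 = -2751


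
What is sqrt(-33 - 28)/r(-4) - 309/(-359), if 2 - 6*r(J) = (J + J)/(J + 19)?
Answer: 309/359 + 45*I*sqrt(61)/19 ≈ 0.86072 + 18.498*I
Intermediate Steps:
r(J) = 1/3 - J/(3*(19 + J)) (r(J) = 1/3 - (J + J)/(6*(J + 19)) = 1/3 - 2*J/(6*(19 + J)) = 1/3 - J/(3*(19 + J)))
sqrt(-33 - 28)/r(-4) - 309/(-359) = sqrt(-33 - 28)/((19/(3*(19 - 4)))) - 309/(-359) = sqrt(-61)/(((19/3)/15)) - 309*(-1/359) = (I*sqrt(61))/(((19/3)*(1/15))) + 309/359 = (I*sqrt(61))/(19/45) + 309/359 = (I*sqrt(61))*(45/19) + 309/359 = 45*I*sqrt(61)/19 + 309/359 = 309/359 + 45*I*sqrt(61)/19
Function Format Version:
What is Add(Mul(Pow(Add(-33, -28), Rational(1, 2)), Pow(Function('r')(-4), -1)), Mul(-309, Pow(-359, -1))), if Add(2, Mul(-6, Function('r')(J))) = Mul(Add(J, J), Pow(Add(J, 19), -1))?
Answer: Add(Rational(309, 359), Mul(Rational(45, 19), I, Pow(61, Rational(1, 2)))) ≈ Add(0.86072, Mul(18.498, I))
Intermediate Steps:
Function('r')(J) = Add(Rational(1, 3), Mul(Rational(-1, 3), J, Pow(Add(19, J), -1))) (Function('r')(J) = Add(Rational(1, 3), Mul(Rational(-1, 6), Mul(Add(J, J), Pow(Add(J, 19), -1)))) = Add(Rational(1, 3), Mul(Rational(-1, 6), Mul(Mul(2, J), Pow(Add(19, J), -1)))) = Add(Rational(1, 3), Mul(Rational(-1, 6), Mul(2, J, Pow(Add(19, J), -1)))) = Add(Rational(1, 3), Mul(Rational(-1, 3), J, Pow(Add(19, J), -1))))
Add(Mul(Pow(Add(-33, -28), Rational(1, 2)), Pow(Function('r')(-4), -1)), Mul(-309, Pow(-359, -1))) = Add(Mul(Pow(Add(-33, -28), Rational(1, 2)), Pow(Mul(Rational(19, 3), Pow(Add(19, -4), -1)), -1)), Mul(-309, Pow(-359, -1))) = Add(Mul(Pow(-61, Rational(1, 2)), Pow(Mul(Rational(19, 3), Pow(15, -1)), -1)), Mul(-309, Rational(-1, 359))) = Add(Mul(Mul(I, Pow(61, Rational(1, 2))), Pow(Mul(Rational(19, 3), Rational(1, 15)), -1)), Rational(309, 359)) = Add(Mul(Mul(I, Pow(61, Rational(1, 2))), Pow(Rational(19, 45), -1)), Rational(309, 359)) = Add(Mul(Mul(I, Pow(61, Rational(1, 2))), Rational(45, 19)), Rational(309, 359)) = Add(Mul(Rational(45, 19), I, Pow(61, Rational(1, 2))), Rational(309, 359)) = Add(Rational(309, 359), Mul(Rational(45, 19), I, Pow(61, Rational(1, 2))))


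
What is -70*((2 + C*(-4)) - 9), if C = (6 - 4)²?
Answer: 1610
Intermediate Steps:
C = 4 (C = 2² = 4)
-70*((2 + C*(-4)) - 9) = -70*((2 + 4*(-4)) - 9) = -70*((2 - 16) - 9) = -70*(-14 - 9) = -70*(-23) = 1610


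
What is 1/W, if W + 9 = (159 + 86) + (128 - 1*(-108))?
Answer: 1/472 ≈ 0.0021186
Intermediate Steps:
W = 472 (W = -9 + ((159 + 86) + (128 - 1*(-108))) = -9 + (245 + (128 + 108)) = -9 + (245 + 236) = -9 + 481 = 472)
1/W = 1/472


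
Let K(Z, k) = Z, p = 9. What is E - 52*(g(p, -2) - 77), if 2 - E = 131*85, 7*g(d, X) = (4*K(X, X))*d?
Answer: -46159/7 ≈ -6594.1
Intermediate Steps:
g(d, X) = 4*X*d/7 (g(d, X) = ((4*X)*d)/7 = (4*X*d)/7 = 4*X*d/7)
E = -11133 (E = 2 - 131*85 = 2 - 1*11135 = 2 - 11135 = -11133)
E - 52*(g(p, -2) - 77) = -11133 - 52*((4/7)*(-2)*9 - 77) = -11133 - 52*(-72/7 - 77) = -11133 - 52*(-611)/7 = -11133 - 1*(-31772/7) = -11133 + 31772/7 = -46159/7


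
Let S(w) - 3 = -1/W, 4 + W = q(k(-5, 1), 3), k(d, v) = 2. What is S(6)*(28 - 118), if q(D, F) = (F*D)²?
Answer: -4275/16 ≈ -267.19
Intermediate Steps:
q(D, F) = D²*F² (q(D, F) = (D*F)² = D²*F²)
W = 32 (W = -4 + 2²*3² = -4 + 4*9 = -4 + 36 = 32)
S(w) = 95/32 (S(w) = 3 - 1/32 = 95/32)
S(6)*(28 - 118) = 95*(28 - 118)/32 = (95/32)*(-90) = -4275/16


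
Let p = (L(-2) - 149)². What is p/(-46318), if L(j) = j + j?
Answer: -23409/46318 ≈ -0.50540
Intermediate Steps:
L(j) = 2*j
p = 23409 (p = (2*(-2) - 149)² = (-4 - 149)² = (-153)² = 23409)
p/(-46318) = 23409/(-46318) = 23409*(-1/46318) = -23409/46318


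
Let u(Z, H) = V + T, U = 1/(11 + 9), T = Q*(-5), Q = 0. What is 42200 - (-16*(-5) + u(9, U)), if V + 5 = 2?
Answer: 42123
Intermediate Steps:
V = -3 (V = -5 + 2 = -3)
T = 0 (T = 0*(-5) = 0)
U = 1/20 ≈ 0.050000
u(Z, H) = -3 (u(Z, H) = -3 + 0 = -3)
42200 - (-16*(-5) + u(9, U)) = 42200 - (-16*(-5) - 3) = 42200 - (80 - 3) = 42200 - 1*77 = 42200 - 77 = 42123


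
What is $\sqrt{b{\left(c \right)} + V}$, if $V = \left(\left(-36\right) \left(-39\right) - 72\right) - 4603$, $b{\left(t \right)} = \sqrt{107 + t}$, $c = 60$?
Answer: $\sqrt{-3271 + \sqrt{167}} \approx 57.08 i$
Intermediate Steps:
$V = -3271$ ($V = \left(1404 - 72\right) - 4603 = 1332 - 4603 = -3271$)
$\sqrt{b{\left(c \right)} + V} = \sqrt{\sqrt{107 + 60} - 3271} = \sqrt{\sqrt{167} - 3271} = \sqrt{-3271 + \sqrt{167}}$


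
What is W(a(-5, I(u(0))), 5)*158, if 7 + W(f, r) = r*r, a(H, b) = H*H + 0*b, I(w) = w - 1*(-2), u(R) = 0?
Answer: 2844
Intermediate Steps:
I(w) = 2 + w (I(w) = w + 2 = 2 + w)
a(H, b) = H² (a(H, b) = H² + 0 = H²)
W(f, r) = -7 + r² (W(f, r) = -7 + r*r = -7 + r²)
W(a(-5, I(u(0))), 5)*158 = (-7 + 5²)*158 = (-7 + 25)*158 = 18*158 = 2844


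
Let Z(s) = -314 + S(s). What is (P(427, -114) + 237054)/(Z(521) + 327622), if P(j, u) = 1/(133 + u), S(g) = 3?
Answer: 4504027/6218909 ≈ 0.72425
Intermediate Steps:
Z(s) = -311 (Z(s) = -314 + 3 = -311)
(P(427, -114) + 237054)/(Z(521) + 327622) = (1/(133 - 114) + 237054)/(-311 + 327622) = (1/19 + 237054)/327311 = (1/19 + 237054)*(1/327311) = (4504027/19)*(1/327311) = 4504027/6218909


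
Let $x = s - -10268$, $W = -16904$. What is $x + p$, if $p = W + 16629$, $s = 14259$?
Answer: $24252$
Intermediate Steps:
$p = -275$ ($p = -16904 + 16629 = -275$)
$x = 24527$ ($x = 14259 - -10268 = 14259 + 10268 = 24527$)
$x + p = 24527 - 275 = 24252$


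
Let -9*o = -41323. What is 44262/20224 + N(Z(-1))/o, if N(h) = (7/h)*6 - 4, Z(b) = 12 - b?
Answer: 11887840989/5432156288 ≈ 2.1884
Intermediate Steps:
o = 41323/9 (o = -⅑*(-41323) = 41323/9 ≈ 4591.4)
N(h) = -4 + 42/h (N(h) = 42/h - 4 = -4 + 42/h)
44262/20224 + N(Z(-1))/o = 44262/20224 + (-4 + 42/(12 - 1*(-1)))/(41323/9) = 44262*(1/20224) + (-4 + 42/(12 + 1))*(9/41323) = 22131/10112 + (-4 + 42/13)*(9/41323) = 22131/10112 - 10/13*9/41323 = 22131/10112 - 90/537199 = 11887840989/5432156288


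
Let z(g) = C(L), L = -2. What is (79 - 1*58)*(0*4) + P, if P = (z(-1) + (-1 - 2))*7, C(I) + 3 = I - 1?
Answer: -63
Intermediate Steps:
C(I) = -4 + I (C(I) = -3 + (I - 1) = -3 + (-1 + I) = -4 + I)
z(g) = -6 (z(g) = -4 - 2 = -6)
P = -63 (P = (-6 + (-1 - 2))*7 = (-6 - 3)*7 = -9*7 = -63)
(79 - 1*58)*(0*4) + P = (79 - 1*58)*(0*4) - 63 = (79 - 58)*0 - 63 = 21*0 - 63 = 0 - 63 = -63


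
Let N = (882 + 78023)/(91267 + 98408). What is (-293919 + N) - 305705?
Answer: -22746720659/37935 ≈ -5.9962e+5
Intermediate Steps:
N = 15781/37935 (N = 78905/189675 = 78905*(1/189675) = 15781/37935 ≈ 0.41600)
(-293919 + N) - 305705 = (-293919 + 15781/37935) - 305705 = -11149801484/37935 - 305705 = -22746720659/37935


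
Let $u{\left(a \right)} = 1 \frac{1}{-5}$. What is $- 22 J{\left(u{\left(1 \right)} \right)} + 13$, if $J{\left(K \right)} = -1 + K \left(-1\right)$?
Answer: $\frac{153}{5} \approx 30.6$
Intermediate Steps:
$u{\left(a \right)} = - \frac{1}{5}$ ($u{\left(a \right)} = 1 \left(- \frac{1}{5}\right) = - \frac{1}{5}$)
$J{\left(K \right)} = -1 - K$
$- 22 J{\left(u{\left(1 \right)} \right)} + 13 = - 22 \left(-1 - - \frac{1}{5}\right) + 13 = - 22 \left(-1 + \frac{1}{5}\right) + 13 = \left(-22\right) \left(- \frac{4}{5}\right) + 13 = \frac{88}{5} + 13 = \frac{153}{5}$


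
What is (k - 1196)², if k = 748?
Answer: 200704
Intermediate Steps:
(k - 1196)² = (748 - 1196)² = (-448)² = 200704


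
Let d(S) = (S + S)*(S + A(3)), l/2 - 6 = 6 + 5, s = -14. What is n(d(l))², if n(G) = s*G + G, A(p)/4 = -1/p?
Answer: 7505103424/9 ≈ 8.3390e+8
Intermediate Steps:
A(p) = -4/p (A(p) = 4*(-1/p) = -4/p)
l = 34 (l = 12 + 2*(6 + 5) = 12 + 2*11 = 12 + 22 = 34)
d(S) = 2*S*(-4/3 + S) (d(S) = (S + S)*(S - 4/3) = (2*S)*(S - 4*⅓) = (2*S)*(S - 4/3) = (2*S)*(-4/3 + S) = 2*S*(-4/3 + S))
n(G) = -13*G (n(G) = -14*G + G = -13*G)
n(d(l))² = (-26*34*(-4 + 3*34)/3)² = (-26*34*(-4 + 102)/3)² = (-26*34*98/3)² = (-13*6664/3)² = (-86632/3)² = 7505103424/9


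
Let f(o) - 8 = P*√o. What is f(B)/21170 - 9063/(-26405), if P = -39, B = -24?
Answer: 3841499/11179877 - 39*I*√6/10585 ≈ 0.34361 - 0.0090251*I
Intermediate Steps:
f(o) = 8 - 39*√o
f(B)/21170 - 9063/(-26405) = (8 - 78*I*√6)/21170 - 9063/(-26405) = (8 - 78*I*√6)*(1/21170) - 9063*(-1/26405) = (8 - 78*I*√6)*(1/21170) + 9063/26405 = (4/10585 - 39*I*√6/10585) + 9063/26405 = 3841499/11179877 - 39*I*√6/10585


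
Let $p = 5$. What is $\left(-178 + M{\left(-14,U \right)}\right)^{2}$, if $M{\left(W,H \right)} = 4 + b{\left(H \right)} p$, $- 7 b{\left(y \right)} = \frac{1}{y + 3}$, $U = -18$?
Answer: $\frac{13344409}{441} \approx 30259.0$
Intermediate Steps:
$b{\left(y \right)} = - \frac{1}{7 \left(3 + y\right)}$ ($b{\left(y \right)} = - \frac{1}{7 \left(y + 3\right)} = - \frac{1}{7 \left(3 + y\right)}$)
$M{\left(W,H \right)} = 4 - \frac{5}{21 + 7 H}$ ($M{\left(W,H \right)} = 4 + - \frac{1}{21 + 7 H} 5 = 4 - \frac{5}{21 + 7 H}$)
$\left(-178 + M{\left(-14,U \right)}\right)^{2} = \left(-178 + \frac{79 + 28 \left(-18\right)}{7 \left(3 - 18\right)}\right)^{2} = \left(-178 + \frac{79 - 504}{7 \left(-15\right)}\right)^{2} = \left(-178 + \frac{1}{7} \left(- \frac{1}{15}\right) \left(-425\right)\right)^{2} = \left(-178 + \frac{85}{21}\right)^{2} = \left(- \frac{3653}{21}\right)^{2} = \frac{13344409}{441}$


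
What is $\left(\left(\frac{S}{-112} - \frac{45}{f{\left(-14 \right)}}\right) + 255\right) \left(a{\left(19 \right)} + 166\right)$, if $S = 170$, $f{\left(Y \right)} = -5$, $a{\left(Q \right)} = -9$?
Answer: $\frac{2307743}{56} \approx 41210.0$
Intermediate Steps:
$\left(\left(\frac{S}{-112} - \frac{45}{f{\left(-14 \right)}}\right) + 255\right) \left(a{\left(19 \right)} + 166\right) = \left(\left(\frac{170}{-112} - \frac{45}{-5}\right) + 255\right) \left(-9 + 166\right) = \left(\left(170 \left(- \frac{1}{112}\right) - -9\right) + 255\right) 157 = \left(\left(- \frac{85}{56} + 9\right) + 255\right) 157 = \left(\frac{419}{56} + 255\right) 157 = \frac{14699}{56} \cdot 157 = \frac{2307743}{56}$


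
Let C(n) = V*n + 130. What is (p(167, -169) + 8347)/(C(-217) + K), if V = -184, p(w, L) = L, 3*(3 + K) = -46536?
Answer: 2726/8181 ≈ 0.33321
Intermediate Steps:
K = -15515 (K = -3 + (⅓)*(-46536) = -3 - 15512 = -15515)
C(n) = 130 - 184*n (C(n) = -184*n + 130 = 130 - 184*n)
(p(167, -169) + 8347)/(C(-217) + K) = (-169 + 8347)/((130 - 184*(-217)) - 15515) = 8178/((130 + 39928) - 15515) = 8178/(40058 - 15515) = 8178/24543 = 8178*(1/24543) = 2726/8181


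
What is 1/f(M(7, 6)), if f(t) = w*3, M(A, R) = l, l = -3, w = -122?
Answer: -1/366 ≈ -0.0027322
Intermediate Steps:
M(A, R) = -3
f(t) = -366 (f(t) = -122*3 = -366)
1/f(M(7, 6)) = 1/(-366) = -1/366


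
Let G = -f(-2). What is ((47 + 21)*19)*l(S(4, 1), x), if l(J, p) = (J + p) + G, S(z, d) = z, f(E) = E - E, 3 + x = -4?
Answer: -3876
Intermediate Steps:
x = -7 (x = -3 - 4 = -7)
f(E) = 0
G = 0 (G = -1*0 = 0)
l(J, p) = J + p (l(J, p) = (J + p) + 0 = J + p)
((47 + 21)*19)*l(S(4, 1), x) = ((47 + 21)*19)*(4 - 7) = (68*19)*(-3) = 1292*(-3) = -3876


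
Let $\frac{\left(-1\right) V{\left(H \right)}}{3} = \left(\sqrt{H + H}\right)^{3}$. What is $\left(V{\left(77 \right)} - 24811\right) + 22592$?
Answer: $-2219 - 462 \sqrt{154} \approx -7952.3$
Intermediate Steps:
$V{\left(H \right)} = - 6 \sqrt{2} H^{\frac{3}{2}}$ ($V{\left(H \right)} = - 3 \left(\sqrt{H + H}\right)^{3} = - 3 \left(\sqrt{2 H}\right)^{3} = - 3 \left(\sqrt{2} \sqrt{H}\right)^{3} = - 3 \cdot 2 \sqrt{2} H^{\frac{3}{2}} = - 6 \sqrt{2} H^{\frac{3}{2}}$)
$\left(V{\left(77 \right)} - 24811\right) + 22592 = \left(- 6 \sqrt{2} \cdot 77^{\frac{3}{2}} - 24811\right) + 22592 = \left(- 6 \sqrt{2} \cdot 77 \sqrt{77} - 24811\right) + 22592 = \left(- 462 \sqrt{154} - 24811\right) + 22592 = \left(-24811 - 462 \sqrt{154}\right) + 22592 = -2219 - 462 \sqrt{154}$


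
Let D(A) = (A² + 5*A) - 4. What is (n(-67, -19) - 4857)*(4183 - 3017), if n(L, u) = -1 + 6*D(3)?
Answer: -5524508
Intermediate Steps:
D(A) = -4 + A² + 5*A
n(L, u) = 119 (n(L, u) = -1 + 6*(-4 + 3² + 5*3) = -1 + 6*(-4 + 9 + 15) = -1 + 6*20 = -1 + 120 = 119)
(n(-67, -19) - 4857)*(4183 - 3017) = (119 - 4857)*(4183 - 3017) = -4738*1166 = -5524508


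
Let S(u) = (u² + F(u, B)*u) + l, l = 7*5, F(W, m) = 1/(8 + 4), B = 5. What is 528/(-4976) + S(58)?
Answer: 6351355/1866 ≈ 3403.7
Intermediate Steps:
F(W, m) = 1/12
l = 35
S(u) = 35 + u² + u/12 (S(u) = (u² + u/12) + 35 = 35 + u² + u/12)
528/(-4976) + S(58) = 528/(-4976) + (35 + 58² + (1/12)*58) = 528*(-1/4976) + (35 + 3364 + 29/6) = -33/311 + 20423/6 = 6351355/1866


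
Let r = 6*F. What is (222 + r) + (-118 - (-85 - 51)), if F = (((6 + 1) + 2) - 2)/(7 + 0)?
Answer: 246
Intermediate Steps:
F = 1 (F = ((7 + 2) - 2)/7 = (9 - 2)*(⅐) = 7*(⅐) = 1)
r = 6 (r = 6*1 = 6)
(222 + r) + (-118 - (-85 - 51)) = (222 + 6) + (-118 - (-85 - 51)) = 228 + (-118 - 1*(-136)) = 228 + (-118 + 136) = 228 + 18 = 246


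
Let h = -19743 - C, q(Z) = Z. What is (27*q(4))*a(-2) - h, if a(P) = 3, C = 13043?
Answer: 33110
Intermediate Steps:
h = -32786 (h = -19743 - 1*13043 = -19743 - 13043 = -32786)
(27*q(4))*a(-2) - h = (27*4)*3 - 1*(-32786) = 108*3 + 32786 = 324 + 32786 = 33110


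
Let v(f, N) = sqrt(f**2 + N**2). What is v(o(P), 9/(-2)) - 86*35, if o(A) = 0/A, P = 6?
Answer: -6011/2 ≈ -3005.5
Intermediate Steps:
o(A) = 0
v(f, N) = sqrt(N**2 + f**2)
v(o(P), 9/(-2)) - 86*35 = sqrt((9/(-2))**2 + 0**2) - 86*35 = sqrt((9*(-1/2))**2 + 0) - 3010 = sqrt((-9/2)**2 + 0) - 3010 = sqrt(81/4 + 0) - 3010 = sqrt(81/4) - 3010 = 9/2 - 3010 = -6011/2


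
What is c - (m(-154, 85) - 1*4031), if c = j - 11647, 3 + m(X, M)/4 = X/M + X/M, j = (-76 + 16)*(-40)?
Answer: -441108/85 ≈ -5189.5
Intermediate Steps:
j = 2400 (j = -60*(-40) = 2400)
m(X, M) = -12 + 8*X/M (m(X, M) = -12 + 4*(X/M + X/M) = -12 + 4*(2*X/M) = -12 + 8*X/M)
c = -9247 (c = 2400 - 11647 = -9247)
c - (m(-154, 85) - 1*4031) = -9247 - ((-12 + 8*(-154)/85) - 1*4031) = -9247 - ((-12 + 8*(-154)*(1/85)) - 4031) = -9247 - ((-12 - 1232/85) - 4031) = -9247 - (-2252/85 - 4031) = -9247 - 1*(-344887/85) = -9247 + 344887/85 = -441108/85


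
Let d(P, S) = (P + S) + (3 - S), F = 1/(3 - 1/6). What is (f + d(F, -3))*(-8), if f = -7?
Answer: 496/17 ≈ 29.176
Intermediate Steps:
F = 6/17 (F = 1/(3 - 1*1/6) = 1/(3 - 1/6) = 1/(17/6) = 6/17 ≈ 0.35294)
d(P, S) = 3 + P
(f + d(F, -3))*(-8) = (-7 + (3 + 6/17))*(-8) = (-7 + 57/17)*(-8) = -62/17*(-8) = 496/17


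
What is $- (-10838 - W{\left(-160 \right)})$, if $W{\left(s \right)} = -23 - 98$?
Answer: $10717$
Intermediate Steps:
$W{\left(s \right)} = -121$
$- (-10838 - W{\left(-160 \right)}) = - (-10838 - -121) = - (-10838 + 121) = \left(-1\right) \left(-10717\right) = 10717$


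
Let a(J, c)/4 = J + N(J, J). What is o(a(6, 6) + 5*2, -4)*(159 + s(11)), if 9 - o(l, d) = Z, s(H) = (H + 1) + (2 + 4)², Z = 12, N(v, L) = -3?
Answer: -621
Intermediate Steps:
a(J, c) = -12 + 4*J (a(J, c) = 4*(J - 3) = 4*(-3 + J) = -12 + 4*J)
s(H) = 37 + H (s(H) = (1 + H) + 6² = (1 + H) + 36 = 37 + H)
o(l, d) = -3 (o(l, d) = 9 - 1*12 = 9 - 12 = -3)
o(a(6, 6) + 5*2, -4)*(159 + s(11)) = -3*(159 + (37 + 11)) = -3*(159 + 48) = -3*207 = -621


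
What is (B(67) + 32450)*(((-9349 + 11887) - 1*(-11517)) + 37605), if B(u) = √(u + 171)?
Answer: 1676367000 + 51660*√238 ≈ 1.6772e+9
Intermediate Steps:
B(u) = √(171 + u)
(B(67) + 32450)*(((-9349 + 11887) - 1*(-11517)) + 37605) = (√(171 + 67) + 32450)*(((-9349 + 11887) - 1*(-11517)) + 37605) = (√238 + 32450)*((2538 + 11517) + 37605) = (32450 + √238)*(14055 + 37605) = (32450 + √238)*51660 = 1676367000 + 51660*√238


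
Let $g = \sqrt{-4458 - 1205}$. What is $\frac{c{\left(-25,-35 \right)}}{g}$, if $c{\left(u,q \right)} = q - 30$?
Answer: $\frac{65 i \sqrt{5663}}{5663} \approx 0.86375 i$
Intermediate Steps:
$c{\left(u,q \right)} = -30 + q$
$g = i \sqrt{5663}$ ($g = \sqrt{-5663} = i \sqrt{5663} \approx 75.253 i$)
$\frac{c{\left(-25,-35 \right)}}{g} = \frac{-30 - 35}{i \sqrt{5663}} = - 65 \left(- \frac{i \sqrt{5663}}{5663}\right) = \frac{65 i \sqrt{5663}}{5663}$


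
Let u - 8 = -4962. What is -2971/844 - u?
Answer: 4178205/844 ≈ 4950.5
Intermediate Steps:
u = -4954 (u = 8 - 4962 = -4954)
-2971/844 - u = -2971/844 - 1*(-4954) = -2971*1/844 + 4954 = -2971/844 + 4954 = 4178205/844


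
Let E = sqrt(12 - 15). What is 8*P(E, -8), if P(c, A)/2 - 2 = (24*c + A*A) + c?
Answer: 1056 + 400*I*sqrt(3) ≈ 1056.0 + 692.82*I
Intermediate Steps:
E = I*sqrt(3) (E = sqrt(-3) = I*sqrt(3) ≈ 1.732*I)
P(c, A) = 4 + 2*A**2 + 50*c (P(c, A) = 4 + 2*((24*c + A*A) + c) = 4 + 2*((24*c + A**2) + c) = 4 + 2*((A**2 + 24*c) + c) = 4 + 2*(A**2 + 25*c) = 4 + (2*A**2 + 50*c) = 4 + 2*A**2 + 50*c)
8*P(E, -8) = 8*(4 + 2*(-8)**2 + 50*(I*sqrt(3))) = 8*(4 + 2*64 + 50*I*sqrt(3)) = 8*(4 + 128 + 50*I*sqrt(3)) = 8*(132 + 50*I*sqrt(3)) = 1056 + 400*I*sqrt(3)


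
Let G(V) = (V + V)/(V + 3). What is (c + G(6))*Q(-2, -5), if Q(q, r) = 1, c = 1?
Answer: 7/3 ≈ 2.3333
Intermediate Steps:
G(V) = 2*V/(3 + V) (G(V) = (2*V)/(3 + V) = 2*V/(3 + V))
(c + G(6))*Q(-2, -5) = (1 + 2*6/(3 + 6))*1 = (1 + 2*6/9)*1 = (1 + 2*6*(1/9))*1 = (1 + 4/3)*1 = (7/3)*1 = 7/3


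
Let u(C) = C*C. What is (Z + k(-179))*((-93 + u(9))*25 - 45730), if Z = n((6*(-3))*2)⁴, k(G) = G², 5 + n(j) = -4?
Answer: -1776850060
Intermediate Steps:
u(C) = C²
n(j) = -9 (n(j) = -5 - 4 = -9)
Z = 6561 (Z = (-9)⁴ = 6561)
(Z + k(-179))*((-93 + u(9))*25 - 45730) = (6561 + (-179)²)*((-93 + 9²)*25 - 45730) = (6561 + 32041)*((-93 + 81)*25 - 45730) = 38602*(-12*25 - 45730) = 38602*(-300 - 45730) = 38602*(-46030) = -1776850060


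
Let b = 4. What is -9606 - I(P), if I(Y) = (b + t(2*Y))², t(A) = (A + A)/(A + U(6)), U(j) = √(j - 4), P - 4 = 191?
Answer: -55764030895822/5783450401 + 355910880*√2/5783450401 ≈ -9641.9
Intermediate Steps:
P = 195 (P = 4 + 191 = 195)
U(j) = √(-4 + j)
t(A) = 2*A/(A + √2) (t(A) = (A + A)/(A + √(-4 + 6)) = (2*A)/(A + √2) = 2*A/(A + √2))
I(Y) = (4 + 4*Y/(√2 + 2*Y))² (I(Y) = (4 + 2*(2*Y)/(2*Y + √2))² = (4 + 2*(2*Y)/(√2 + 2*Y))² = (4 + 4*Y/(√2 + 2*Y))²)
-9606 - I(P) = -9606 - 16*(√2 + 3*195)²/(√2 + 2*195)² = -9606 - 16*(√2 + 585)²/(√2 + 390)² = -9606 - 16*(585 + √2)²/(390 + √2)²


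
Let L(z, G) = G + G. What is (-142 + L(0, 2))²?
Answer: 19044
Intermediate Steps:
L(z, G) = 2*G
(-142 + L(0, 2))² = (-142 + 2*2)² = (-142 + 4)² = (-138)² = 19044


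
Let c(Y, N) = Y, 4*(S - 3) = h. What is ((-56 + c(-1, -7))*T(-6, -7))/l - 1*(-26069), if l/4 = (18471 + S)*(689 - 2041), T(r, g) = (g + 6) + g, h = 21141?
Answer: 139566934800/5353751 ≈ 26069.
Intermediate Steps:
S = 21153/4 (S = 3 + (¼)*21141 = 3 + 21141/4 = 21153/4 ≈ 5288.3)
T(r, g) = 6 + 2*g (T(r, g) = (6 + g) + g = 6 + 2*g)
l = -128490024 (l = 4*((18471 + 21153/4)*(689 - 2041)) = 4*((95037/4)*(-1352)) = 4*(-32122506) = -128490024)
((-56 + c(-1, -7))*T(-6, -7))/l - 1*(-26069) = ((-56 - 1)*(6 + 2*(-7)))/(-128490024) - 1*(-26069) = -57*(6 - 14)*(-1/128490024) + 26069 = -57*(-8)*(-1/128490024) + 26069 = 456*(-1/128490024) + 26069 = -19/5353751 + 26069 = 139566934800/5353751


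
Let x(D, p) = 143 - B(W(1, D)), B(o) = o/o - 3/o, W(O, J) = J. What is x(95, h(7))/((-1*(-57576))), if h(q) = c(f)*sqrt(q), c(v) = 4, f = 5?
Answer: 13493/5469720 ≈ 0.0024669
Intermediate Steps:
h(q) = 4*sqrt(q)
B(o) = 1 - 3/o
x(D, p) = 143 - (-3 + D)/D
x(95, h(7))/((-1*(-57576))) = (142 + 3/95)/((-1*(-57576))) = (142 + 3*(1/95))/57576 = (142 + 3/95)*(1/57576) = (13493/95)*(1/57576) = 13493/5469720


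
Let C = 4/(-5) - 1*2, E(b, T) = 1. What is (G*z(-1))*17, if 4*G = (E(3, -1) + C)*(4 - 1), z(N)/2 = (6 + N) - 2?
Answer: -1377/10 ≈ -137.70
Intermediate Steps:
z(N) = 8 + 2*N (z(N) = 2*((6 + N) - 2) = 2*(4 + N) = 8 + 2*N)
C = -14/5 (C = 4*(-⅕) - 2 = -⅘ - 2 = -14/5 ≈ -2.8000)
G = -27/20 (G = ((1 - 14/5)*(4 - 1))/4 = (-9/5*3)/4 = (¼)*(-27/5) = -27/20 ≈ -1.3500)
(G*z(-1))*17 = -27*(8 + 2*(-1))/20*17 = -27*(8 - 2)/20*17 = -27/20*6*17 = -81/10*17 = -1377/10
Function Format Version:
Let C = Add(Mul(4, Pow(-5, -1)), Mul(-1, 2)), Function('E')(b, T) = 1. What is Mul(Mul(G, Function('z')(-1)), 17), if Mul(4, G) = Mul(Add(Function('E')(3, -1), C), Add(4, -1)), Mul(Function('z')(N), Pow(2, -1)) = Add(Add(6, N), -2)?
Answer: Rational(-1377, 10) ≈ -137.70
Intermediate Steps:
Function('z')(N) = Add(8, Mul(2, N)) (Function('z')(N) = Mul(2, Add(Add(6, N), -2)) = Mul(2, Add(4, N)) = Add(8, Mul(2, N)))
C = Rational(-14, 5) (C = Add(Mul(4, Rational(-1, 5)), -2) = Add(Rational(-4, 5), -2) = Rational(-14, 5) ≈ -2.8000)
G = Rational(-27, 20) (G = Mul(Rational(1, 4), Mul(Add(1, Rational(-14, 5)), Add(4, -1))) = Mul(Rational(1, 4), Mul(Rational(-9, 5), 3)) = Mul(Rational(1, 4), Rational(-27, 5)) = Rational(-27, 20) ≈ -1.3500)
Mul(Mul(G, Function('z')(-1)), 17) = Mul(Mul(Rational(-27, 20), Add(8, Mul(2, -1))), 17) = Mul(Mul(Rational(-27, 20), Add(8, -2)), 17) = Mul(Mul(Rational(-27, 20), 6), 17) = Mul(Rational(-81, 10), 17) = Rational(-1377, 10)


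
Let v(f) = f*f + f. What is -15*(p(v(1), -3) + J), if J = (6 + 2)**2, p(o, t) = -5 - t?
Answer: -930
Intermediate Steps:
v(f) = f + f**2 (v(f) = f**2 + f = f + f**2)
J = 64 (J = 8**2 = 64)
-15*(p(v(1), -3) + J) = -15*((-5 - 1*(-3)) + 64) = -15*((-5 + 3) + 64) = -15*(-2 + 64) = -15*62 = -930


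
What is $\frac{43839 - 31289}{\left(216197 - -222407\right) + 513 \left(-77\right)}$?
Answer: $\frac{12550}{399103} \approx 0.031446$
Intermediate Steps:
$\frac{43839 - 31289}{\left(216197 - -222407\right) + 513 \left(-77\right)} = \frac{12550}{\left(216197 + 222407\right) - 39501} = \frac{12550}{438604 - 39501} = \frac{12550}{399103}$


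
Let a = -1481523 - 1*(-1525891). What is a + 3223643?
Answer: 3268011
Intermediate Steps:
a = 44368 (a = -1481523 + 1525891 = 44368)
a + 3223643 = 44368 + 3223643 = 3268011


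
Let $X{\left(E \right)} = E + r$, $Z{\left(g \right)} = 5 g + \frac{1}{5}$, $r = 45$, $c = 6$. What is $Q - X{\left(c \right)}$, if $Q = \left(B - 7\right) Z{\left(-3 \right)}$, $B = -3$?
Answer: $97$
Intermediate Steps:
$Z{\left(g \right)} = \frac{1}{5} + 5 g$ ($Z{\left(g \right)} = 5 g + \frac{1}{5} = \frac{1}{5} + 5 g$)
$Q = 148$ ($Q = \left(-3 - 7\right) \left(\frac{1}{5} + 5 \left(-3\right)\right) = - 10 \left(\frac{1}{5} - 15\right) = \left(-10\right) \left(- \frac{74}{5}\right) = 148$)
$X{\left(E \right)} = 45 + E$ ($X{\left(E \right)} = E + 45 = 45 + E$)
$Q - X{\left(c \right)} = 148 - \left(45 + 6\right) = 148 - 51 = 97$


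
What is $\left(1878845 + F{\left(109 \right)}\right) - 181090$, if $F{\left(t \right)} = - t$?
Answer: $1697646$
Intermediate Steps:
$\left(1878845 + F{\left(109 \right)}\right) - 181090 = \left(1878845 - 109\right) - 181090 = 1878736 - 181090 = 1697646$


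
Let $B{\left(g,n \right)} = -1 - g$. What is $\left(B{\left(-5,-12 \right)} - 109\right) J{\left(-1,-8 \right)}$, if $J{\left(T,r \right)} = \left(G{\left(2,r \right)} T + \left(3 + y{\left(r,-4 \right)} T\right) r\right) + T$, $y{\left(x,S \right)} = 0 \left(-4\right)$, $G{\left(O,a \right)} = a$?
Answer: $1785$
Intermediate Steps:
$y{\left(x,S \right)} = 0$
$J{\left(T,r \right)} = T + 3 r + T r$ ($J{\left(T,r \right)} = \left(r T + \left(3 + 0 T\right) r\right) + T = \left(T r + \left(3 + 0\right) r\right) + T = \left(T r + 3 r\right) + T = \left(3 r + T r\right) + T = T + 3 r + T r$)
$\left(B{\left(-5,-12 \right)} - 109\right) J{\left(-1,-8 \right)} = \left(\left(-1 - -5\right) - 109\right) \left(-1 + 3 \left(-8\right) - -8\right) = \left(\left(-1 + 5\right) - 109\right) \left(-1 - 24 + 8\right) = \left(4 - 109\right) \left(-17\right) = \left(-105\right) \left(-17\right) = 1785$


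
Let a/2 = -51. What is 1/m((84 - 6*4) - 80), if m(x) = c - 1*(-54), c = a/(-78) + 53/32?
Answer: 416/23697 ≈ 0.017555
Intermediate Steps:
a = -102 (a = 2*(-51) = -102)
c = 1233/416 (c = -102/(-78) + 53/32 = -102*(-1/78) + 53*(1/32) = 17/13 + 53/32 = 1233/416 ≈ 2.9639)
m(x) = 23697/416 (m(x) = 1233/416 - 1*(-54) = 1233/416 + 54 = 23697/416)
1/m((84 - 6*4) - 80) = 1/(23697/416) = 416/23697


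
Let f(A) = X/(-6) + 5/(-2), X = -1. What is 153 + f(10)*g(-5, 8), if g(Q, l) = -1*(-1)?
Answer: 452/3 ≈ 150.67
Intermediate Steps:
g(Q, l) = 1
f(A) = -7/3 (f(A) = -1/(-6) + 5/(-2) = -1*(-⅙) + 5*(-½) = ⅙ - 5/2 = -7/3)
153 + f(10)*g(-5, 8) = 153 - 7/3*1 = 153 - 7/3 = 452/3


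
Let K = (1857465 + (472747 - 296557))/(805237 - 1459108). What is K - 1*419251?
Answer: -91379368092/217957 ≈ -4.1925e+5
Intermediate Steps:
K = -677885/217957 (K = (1857465 + 176190)/(-653871) = 2033655*(-1/653871) = -677885/217957 ≈ -3.1102)
K - 1*419251 = -677885/217957 - 1*419251 = -677885/217957 - 419251 = -91379368092/217957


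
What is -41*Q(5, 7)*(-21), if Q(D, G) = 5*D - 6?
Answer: 16359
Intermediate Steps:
Q(D, G) = -6 + 5*D
-41*Q(5, 7)*(-21) = -41*(-6 + 5*5)*(-21) = -41*(-6 + 25)*(-21) = -41*19*(-21) = -779*(-21) = 16359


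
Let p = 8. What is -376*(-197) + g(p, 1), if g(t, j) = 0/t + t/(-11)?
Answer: 814784/11 ≈ 74071.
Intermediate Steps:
g(t, j) = -t/11 (g(t, j) = 0 + t*(-1/11) = 0 - t/11 = -t/11)
-376*(-197) + g(p, 1) = -376*(-197) - 1/11*8 = 74072 - 8/11 = 814784/11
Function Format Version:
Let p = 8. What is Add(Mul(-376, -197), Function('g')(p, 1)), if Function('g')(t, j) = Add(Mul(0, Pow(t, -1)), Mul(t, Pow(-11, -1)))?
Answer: Rational(814784, 11) ≈ 74071.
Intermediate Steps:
Function('g')(t, j) = Mul(Rational(-1, 11), t) (Function('g')(t, j) = Add(0, Mul(t, Rational(-1, 11))) = Add(0, Mul(Rational(-1, 11), t)) = Mul(Rational(-1, 11), t))
Add(Mul(-376, -197), Function('g')(p, 1)) = Add(Mul(-376, -197), Mul(Rational(-1, 11), 8)) = Add(74072, Rational(-8, 11)) = Rational(814784, 11)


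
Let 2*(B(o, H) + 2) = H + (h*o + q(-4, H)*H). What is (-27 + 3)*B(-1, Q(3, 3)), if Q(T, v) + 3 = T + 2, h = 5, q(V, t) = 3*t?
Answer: -60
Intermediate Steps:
Q(T, v) = -1 + T (Q(T, v) = -3 + (T + 2) = -3 + (2 + T) = -1 + T)
B(o, H) = -2 + H/2 + 3*H²/2 + 5*o/2 (B(o, H) = -2 + (H + (5*o + (3*H)*H))/2 = -2 + (H + (5*o + 3*H²))/2 = -2 + (H + (3*H² + 5*o))/2 = -2 + (H + 3*H² + 5*o)/2 = -2 + (H/2 + 3*H²/2 + 5*o/2) = -2 + H/2 + 3*H²/2 + 5*o/2)
(-27 + 3)*B(-1, Q(3, 3)) = (-27 + 3)*(-2 + (-1 + 3)/2 + 3*(-1 + 3)²/2 + (5/2)*(-1)) = -24*(-2 + (½)*2 + (3/2)*2² - 5/2) = -24*(-2 + 1 + (3/2)*4 - 5/2) = -24*(-2 + 1 + 6 - 5/2) = -24*5/2 = -60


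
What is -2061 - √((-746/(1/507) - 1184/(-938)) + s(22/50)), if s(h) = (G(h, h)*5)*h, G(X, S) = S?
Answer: -2061 - I*√51995999232345/11725 ≈ -2061.0 - 615.0*I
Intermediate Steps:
s(h) = 5*h² (s(h) = (h*5)*h = (5*h)*h = 5*h²)
-2061 - √((-746/(1/507) - 1184/(-938)) + s(22/50)) = -2061 - √((-746/(1/507) - 1184/(-938)) + 5*(22/50)²) = -2061 - √((-746/1/507 - 1184*(-1/938)) + 5*(22*(1/50))²) = -2061 - √((-746*507 + 592/469) + 5*(11/25)²) = -2061 - √((-378222 + 592/469) + 5*(121/625)) = -2061 - √(-177385526/469 + 121/125) = -2061 - √(-22173134001/58625) = -2061 - I*√51995999232345/11725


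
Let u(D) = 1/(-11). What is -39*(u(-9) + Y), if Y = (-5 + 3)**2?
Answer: -1677/11 ≈ -152.45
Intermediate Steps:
u(D) = -1/11
Y = 4 (Y = (-2)**2 = 4)
-39*(u(-9) + Y) = -39*(-1/11 + 4) = -39*43/11 = -1677/11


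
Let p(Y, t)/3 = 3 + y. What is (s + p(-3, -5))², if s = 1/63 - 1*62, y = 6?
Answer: 4857616/3969 ≈ 1223.9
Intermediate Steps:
p(Y, t) = 27 (p(Y, t) = 3*(3 + 6) = 3*9 = 27)
s = -3905/63 (s = 1/63 - 62 = -3905/63 ≈ -61.984)
(s + p(-3, -5))² = (-3905/63 + 27)² = (-2204/63)² = 4857616/3969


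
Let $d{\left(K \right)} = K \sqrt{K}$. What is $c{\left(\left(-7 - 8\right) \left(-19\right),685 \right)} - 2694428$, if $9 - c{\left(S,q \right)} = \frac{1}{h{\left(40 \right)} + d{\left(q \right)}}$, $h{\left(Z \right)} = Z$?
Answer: $- \frac{173206697258587}{64283505} - \frac{137 \sqrt{685}}{64283505} \approx -2.6944 \cdot 10^{6}$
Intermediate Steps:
$d{\left(K \right)} = K^{\frac{3}{2}}$
$c{\left(S,q \right)} = 9 - \frac{1}{40 + q^{\frac{3}{2}}}$
$c{\left(\left(-7 - 8\right) \left(-19\right),685 \right)} - 2694428 = \frac{359 + 9 \cdot 685^{\frac{3}{2}}}{40 + 685^{\frac{3}{2}}} - 2694428 = \frac{359 + 9 \cdot 685 \sqrt{685}}{40 + 685 \sqrt{685}} - 2694428 = \frac{359 + 6165 \sqrt{685}}{40 + 685 \sqrt{685}} - 2694428 = -2694428 + \frac{359 + 6165 \sqrt{685}}{40 + 685 \sqrt{685}}$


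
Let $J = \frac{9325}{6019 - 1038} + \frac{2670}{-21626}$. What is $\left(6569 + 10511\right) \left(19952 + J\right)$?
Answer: $\frac{18355875710425680}{53859553} \approx 3.4081 \cdot 10^{8}$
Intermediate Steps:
$J = \frac{94181590}{53859553}$ ($J = \frac{9325}{4981} + 2670 \left(- \frac{1}{21626}\right) = 9325 \cdot \frac{1}{4981} - \frac{1335}{10813} = \frac{9325}{4981} - \frac{1335}{10813} = \frac{94181590}{53859553} \approx 1.7487$)
$\left(6569 + 10511\right) \left(19952 + J\right) = \left(6569 + 10511\right) \left(19952 + \frac{94181590}{53859553}\right) = 17080 \cdot \frac{1074699983046}{53859553} = \frac{18355875710425680}{53859553}$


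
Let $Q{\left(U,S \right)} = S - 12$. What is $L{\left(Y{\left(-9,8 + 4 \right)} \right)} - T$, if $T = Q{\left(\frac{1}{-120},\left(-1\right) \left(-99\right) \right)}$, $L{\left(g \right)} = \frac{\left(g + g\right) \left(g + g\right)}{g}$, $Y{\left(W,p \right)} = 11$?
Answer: $-43$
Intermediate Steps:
$Q{\left(U,S \right)} = -12 + S$
$L{\left(g \right)} = 4 g$ ($L{\left(g \right)} = \frac{2 g 2 g}{g} = \frac{4 g^{2}}{g} = 4 g$)
$T = 87$ ($T = -12 - -99 = -12 + 99 = 87$)
$L{\left(Y{\left(-9,8 + 4 \right)} \right)} - T = 4 \cdot 11 - 87 = 44 - 87 = -43$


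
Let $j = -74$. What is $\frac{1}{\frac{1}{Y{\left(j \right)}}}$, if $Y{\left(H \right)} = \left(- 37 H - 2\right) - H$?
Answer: $2810$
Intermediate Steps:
$Y{\left(H \right)} = -2 - 38 H$ ($Y{\left(H \right)} = \left(-2 - 37 H\right) - H = -2 - 38 H$)
$\frac{1}{\frac{1}{Y{\left(j \right)}}} = \frac{1}{\frac{1}{-2 - -2812}} = \frac{1}{\frac{1}{-2 + 2812}} = \frac{1}{\frac{1}{2810}} = 2810$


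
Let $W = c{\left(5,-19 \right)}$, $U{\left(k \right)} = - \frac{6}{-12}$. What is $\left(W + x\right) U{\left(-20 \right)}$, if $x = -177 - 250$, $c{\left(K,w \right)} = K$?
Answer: $-211$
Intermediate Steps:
$U{\left(k \right)} = \frac{1}{2}$ ($U{\left(k \right)} = \left(-6\right) \left(- \frac{1}{12}\right) = \frac{1}{2}$)
$x = -427$ ($x = -177 - 250 = -427$)
$W = 5$
$\left(W + x\right) U{\left(-20 \right)} = \left(5 - 427\right) \frac{1}{2} = \left(-422\right) \frac{1}{2} = -211$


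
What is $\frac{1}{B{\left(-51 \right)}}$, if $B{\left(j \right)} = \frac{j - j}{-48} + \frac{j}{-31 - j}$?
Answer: $- \frac{20}{51} \approx -0.39216$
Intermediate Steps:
$B{\left(j \right)} = \frac{j}{-31 - j}$ ($B{\left(j \right)} = 0 \left(- \frac{1}{48}\right) + \frac{j}{-31 - j} = 0 + \frac{j}{-31 - j} = \frac{j}{-31 - j}$)
$\frac{1}{B{\left(-51 \right)}} = \frac{1}{\left(-1\right) \left(-51\right) \frac{1}{31 - 51}} = \frac{1}{\left(-1\right) \left(-51\right) \frac{1}{-20}} = \frac{1}{\left(-1\right) \left(-51\right) \left(- \frac{1}{20}\right)} = \frac{1}{- \frac{51}{20}} = - \frac{20}{51}$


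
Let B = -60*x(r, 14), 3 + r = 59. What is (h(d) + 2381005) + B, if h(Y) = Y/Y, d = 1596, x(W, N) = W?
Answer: 2377646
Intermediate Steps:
r = 56 (r = -3 + 59 = 56)
B = -3360 (B = -60*56 = -3360)
h(Y) = 1
(h(d) + 2381005) + B = (1 + 2381005) - 3360 = 2381006 - 3360 = 2377646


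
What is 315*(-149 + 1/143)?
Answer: -6711390/143 ≈ -46933.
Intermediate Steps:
315*(-149 + 1/143) = 315*(-21306/143) = -6711390/143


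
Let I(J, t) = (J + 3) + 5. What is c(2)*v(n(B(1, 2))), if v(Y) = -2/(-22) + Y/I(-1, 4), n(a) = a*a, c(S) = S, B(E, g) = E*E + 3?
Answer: 366/77 ≈ 4.7533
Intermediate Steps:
B(E, g) = 3 + E**2 (B(E, g) = E**2 + 3 = 3 + E**2)
I(J, t) = 8 + J (I(J, t) = (3 + J) + 5 = 8 + J)
n(a) = a**2
v(Y) = 1/11 + Y/7 (v(Y) = -2/(-22) + Y/(8 - 1) = -2*(-1/22) + Y/7 = 1/11 + Y*(1/7) = 1/11 + Y/7)
c(2)*v(n(B(1, 2))) = 2*(1/11 + (3 + 1**2)**2/7) = 2*(1/11 + (3 + 1)**2/7) = 2*(1/11 + (1/7)*4**2) = 2*(1/11 + (1/7)*16) = 2*(1/11 + 16/7) = 2*(183/77) = 366/77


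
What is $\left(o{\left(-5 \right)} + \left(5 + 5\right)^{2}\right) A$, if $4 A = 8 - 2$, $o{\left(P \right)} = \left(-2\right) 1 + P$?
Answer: $\frac{279}{2} \approx 139.5$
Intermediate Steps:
$o{\left(P \right)} = -2 + P$
$A = \frac{3}{2}$ ($A = \frac{8 - 2}{4} = \frac{1}{4} \cdot 6 = \frac{3}{2} \approx 1.5$)
$\left(o{\left(-5 \right)} + \left(5 + 5\right)^{2}\right) A = \left(\left(-2 - 5\right) + \left(5 + 5\right)^{2}\right) \frac{3}{2} = \left(-7 + 10^{2}\right) \frac{3}{2} = \left(-7 + 100\right) \frac{3}{2} = 93 \cdot \frac{3}{2} = \frac{279}{2}$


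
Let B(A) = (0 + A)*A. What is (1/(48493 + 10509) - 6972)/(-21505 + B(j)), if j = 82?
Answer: 411361943/872108562 ≈ 0.47169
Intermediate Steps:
B(A) = A**2 (B(A) = A*A = A**2)
(1/(48493 + 10509) - 6972)/(-21505 + B(j)) = (1/(48493 + 10509) - 6972)/(-21505 + 82**2) = (1/59002 - 6972)/(-21505 + 6724) = (1/59002 - 6972)/(-14781) = -411361943/59002*(-1/14781) = 411361943/872108562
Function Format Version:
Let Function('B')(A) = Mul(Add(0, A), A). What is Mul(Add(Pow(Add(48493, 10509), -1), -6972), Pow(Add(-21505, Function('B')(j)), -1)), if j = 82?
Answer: Rational(411361943, 872108562) ≈ 0.47169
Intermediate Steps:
Function('B')(A) = Pow(A, 2) (Function('B')(A) = Mul(A, A) = Pow(A, 2))
Mul(Add(Pow(Add(48493, 10509), -1), -6972), Pow(Add(-21505, Function('B')(j)), -1)) = Mul(Add(Pow(Add(48493, 10509), -1), -6972), Pow(Add(-21505, Pow(82, 2)), -1)) = Mul(Add(Pow(59002, -1), -6972), Pow(Add(-21505, 6724), -1)) = Mul(Add(Rational(1, 59002), -6972), Pow(-14781, -1)) = Mul(Rational(-411361943, 59002), Rational(-1, 14781)) = Rational(411361943, 872108562)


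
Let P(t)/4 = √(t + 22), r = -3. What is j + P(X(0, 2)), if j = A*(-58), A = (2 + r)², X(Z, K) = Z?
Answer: -58 + 4*√22 ≈ -39.238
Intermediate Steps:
P(t) = 4*√(22 + t) (P(t) = 4*√(t + 22) = 4*√(22 + t))
A = 1 (A = (2 - 3)² = (-1)² = 1)
j = -58 (j = 1*(-58) = -58)
j + P(X(0, 2)) = -58 + 4*√(22 + 0) = -58 + 4*√22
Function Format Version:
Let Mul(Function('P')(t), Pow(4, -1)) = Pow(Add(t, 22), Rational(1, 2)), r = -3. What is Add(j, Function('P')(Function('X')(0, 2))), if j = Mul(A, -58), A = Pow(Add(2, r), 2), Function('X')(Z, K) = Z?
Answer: Add(-58, Mul(4, Pow(22, Rational(1, 2)))) ≈ -39.238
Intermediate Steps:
Function('P')(t) = Mul(4, Pow(Add(22, t), Rational(1, 2))) (Function('P')(t) = Mul(4, Pow(Add(t, 22), Rational(1, 2))) = Mul(4, Pow(Add(22, t), Rational(1, 2))))
A = 1 (A = Pow(Add(2, -3), 2) = Pow(-1, 2) = 1)
j = -58 (j = Mul(1, -58) = -58)
Add(j, Function('P')(Function('X')(0, 2))) = Add(-58, Mul(4, Pow(Add(22, 0), Rational(1, 2)))) = Add(-58, Mul(4, Pow(22, Rational(1, 2))))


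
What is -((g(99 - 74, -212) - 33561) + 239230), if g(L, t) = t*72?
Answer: -190405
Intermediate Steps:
g(L, t) = 72*t
-((g(99 - 74, -212) - 33561) + 239230) = -((72*(-212) - 33561) + 239230) = -((-15264 - 33561) + 239230) = -(-48825 + 239230) = -1*190405 = -190405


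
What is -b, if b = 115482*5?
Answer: -577410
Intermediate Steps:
b = 577410
-b = -1*577410 = -577410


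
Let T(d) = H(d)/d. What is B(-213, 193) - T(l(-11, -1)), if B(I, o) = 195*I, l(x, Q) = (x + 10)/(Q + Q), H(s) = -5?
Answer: -41525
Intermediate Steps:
l(x, Q) = (10 + x)/(2*Q) (l(x, Q) = (10 + x)/((2*Q)) = (10 + x)*(1/(2*Q)) = (10 + x)/(2*Q))
T(d) = -5/d
B(-213, 193) - T(l(-11, -1)) = 195*(-213) - (-5)/((1/2)*(10 - 11)/(-1)) = -41535 - (-5)/((1/2)*(-1)*(-1)) = -41535 - (-5)/1/2 = -41535 - (-5)*2 = -41535 - 1*(-10) = -41535 + 10 = -41525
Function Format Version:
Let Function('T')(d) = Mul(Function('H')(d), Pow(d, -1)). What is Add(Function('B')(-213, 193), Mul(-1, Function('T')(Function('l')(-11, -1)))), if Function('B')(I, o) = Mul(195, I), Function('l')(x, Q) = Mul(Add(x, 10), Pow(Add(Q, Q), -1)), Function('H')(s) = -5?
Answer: -41525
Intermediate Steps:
Function('l')(x, Q) = Mul(Rational(1, 2), Pow(Q, -1), Add(10, x)) (Function('l')(x, Q) = Mul(Add(10, x), Pow(Mul(2, Q), -1)) = Mul(Add(10, x), Mul(Rational(1, 2), Pow(Q, -1))) = Mul(Rational(1, 2), Pow(Q, -1), Add(10, x)))
Function('T')(d) = Mul(-5, Pow(d, -1))
Add(Function('B')(-213, 193), Mul(-1, Function('T')(Function('l')(-11, -1)))) = Add(Mul(195, -213), Mul(-1, Mul(-5, Pow(Mul(Rational(1, 2), Pow(-1, -1), Add(10, -11)), -1)))) = Add(-41535, Mul(-1, Mul(-5, Pow(Mul(Rational(1, 2), -1, -1), -1)))) = Add(-41535, Mul(-1, Mul(-5, Pow(Rational(1, 2), -1)))) = Add(-41535, Mul(-1, Mul(-5, 2))) = Add(-41535, Mul(-1, -10)) = Add(-41535, 10) = -41525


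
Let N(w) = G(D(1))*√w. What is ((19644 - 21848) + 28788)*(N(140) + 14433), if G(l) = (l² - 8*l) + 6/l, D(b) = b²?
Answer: 383686872 - 53168*√35 ≈ 3.8337e+8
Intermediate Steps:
G(l) = l² - 8*l + 6/l
N(w) = -√w (N(w) = ((6 + (1²)²*(-8 + 1²))/(1²))*√w = ((6 + 1²*(-8 + 1))/1)*√w = (1*(6 + 1*(-7)))*√w = (1*(6 - 7))*√w = (1*(-1))*√w = -√w)
((19644 - 21848) + 28788)*(N(140) + 14433) = ((19644 - 21848) + 28788)*(-√140 + 14433) = (-2204 + 28788)*(-2*√35 + 14433) = 26584*(-2*√35 + 14433) = 26584*(14433 - 2*√35) = 383686872 - 53168*√35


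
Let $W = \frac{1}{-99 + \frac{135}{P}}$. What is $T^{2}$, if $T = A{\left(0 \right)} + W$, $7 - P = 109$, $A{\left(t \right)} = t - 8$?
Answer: $\frac{746491684}{11634921} \approx 64.16$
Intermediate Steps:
$A{\left(t \right)} = -8 + t$
$P = -102$ ($P = 7 - 109 = -102$)
$W = - \frac{34}{3411}$ ($W = \frac{1}{-99 + \frac{135}{-102}} = \frac{1}{-99 + 135 \left(- \frac{1}{102}\right)} = \frac{1}{-99 - \frac{45}{34}} = \frac{1}{- \frac{3411}{34}} = - \frac{34}{3411} \approx -0.0099677$)
$T = - \frac{27322}{3411}$ ($T = \left(-8 + 0\right) - \frac{34}{3411} = -8 - \frac{34}{3411} = - \frac{27322}{3411} \approx -8.01$)
$T^{2} = \left(- \frac{27322}{3411}\right)^{2} = \frac{746491684}{11634921}$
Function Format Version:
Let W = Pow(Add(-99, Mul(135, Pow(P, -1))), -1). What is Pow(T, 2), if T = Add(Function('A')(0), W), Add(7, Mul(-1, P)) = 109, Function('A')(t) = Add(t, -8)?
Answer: Rational(746491684, 11634921) ≈ 64.160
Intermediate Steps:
Function('A')(t) = Add(-8, t)
P = -102 (P = Add(7, Mul(-1, 109)) = Add(7, -109) = -102)
W = Rational(-34, 3411) (W = Pow(Add(-99, Mul(135, Pow(-102, -1))), -1) = Pow(Add(-99, Mul(135, Rational(-1, 102))), -1) = Pow(Add(-99, Rational(-45, 34)), -1) = Pow(Rational(-3411, 34), -1) = Rational(-34, 3411) ≈ -0.0099677)
T = Rational(-27322, 3411) (T = Add(Add(-8, 0), Rational(-34, 3411)) = Add(-8, Rational(-34, 3411)) = Rational(-27322, 3411) ≈ -8.0100)
Pow(T, 2) = Pow(Rational(-27322, 3411), 2) = Rational(746491684, 11634921)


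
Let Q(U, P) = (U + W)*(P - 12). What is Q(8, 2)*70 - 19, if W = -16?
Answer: 5581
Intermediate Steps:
Q(U, P) = (-16 + U)*(-12 + P) (Q(U, P) = (U - 16)*(P - 12) = (-16 + U)*(-12 + P))
Q(8, 2)*70 - 19 = (192 - 16*2 - 12*8 + 2*8)*70 - 19 = (192 - 32 - 96 + 16)*70 - 19 = 80*70 - 19 = 5600 - 19 = 5581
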